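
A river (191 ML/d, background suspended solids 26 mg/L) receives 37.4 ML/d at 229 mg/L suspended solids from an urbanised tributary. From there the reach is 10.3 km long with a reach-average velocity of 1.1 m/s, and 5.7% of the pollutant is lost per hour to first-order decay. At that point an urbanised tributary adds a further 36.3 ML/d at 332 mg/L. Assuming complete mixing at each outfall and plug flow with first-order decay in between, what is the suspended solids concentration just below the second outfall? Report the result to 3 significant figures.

89.4 mg/L

Mass balance: C = (191.0·26.00 + 37.40·229.0) / 228.4 = 13530/228.4 = 59.24 mg/L; combined flow 228.4 ML/d.
Travel time t = 10.3·1000 / 1.1 = 9364 s = 2.601 h.
5.7%/h lost → k = −ln(1 − 0.057) = 0.05869 h⁻¹.
Applying C = C₀e^(−kt): 59.24 × 0.8584 = 50.85 mg/L.
Second outfall: C = (228.4·50.85 + 36.30·332.0)/264.7 = 89.41 mg/L.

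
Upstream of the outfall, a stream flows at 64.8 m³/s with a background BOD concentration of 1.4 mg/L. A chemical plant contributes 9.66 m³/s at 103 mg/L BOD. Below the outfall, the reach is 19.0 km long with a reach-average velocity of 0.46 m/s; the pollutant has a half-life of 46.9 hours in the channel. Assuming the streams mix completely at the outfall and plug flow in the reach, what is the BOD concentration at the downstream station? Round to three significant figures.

12.3 mg/L

Flow-weighted average: C = (64.80·1.400 + 9.660·103.0) / 74.46 = 1086/74.46 = 14.58 mg/L.
Travel time t = 19.0·1000 / 0.46 = 41300 s = 11.47 h.
Half-life 46.9 h → k = ln 2 / 46.9 = 0.01478 h⁻¹ = 0.3547 d⁻¹.
After decay, C = 14.58 × e^(−kt) = 14.58 × 0.8440 = 12.31 mg/L.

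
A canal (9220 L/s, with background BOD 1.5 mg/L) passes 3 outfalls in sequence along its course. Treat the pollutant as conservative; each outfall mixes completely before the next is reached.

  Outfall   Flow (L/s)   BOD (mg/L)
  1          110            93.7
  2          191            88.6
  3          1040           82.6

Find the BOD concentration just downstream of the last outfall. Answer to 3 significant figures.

12.0 mg/L

After outfall 1: Q = 9220 + 110.0 = 9330 L/s; C = (9220·1.500 + 110.0·93.70)/9330 = 2.587 mg/L.
After outfall 2: Q = 9330 + 191.0 = 9521 L/s; C = (9330·2.587 + 191.0·88.60)/9521 = 4.313 mg/L.
After outfall 3: Q = 9521 + 1040 = 10560 L/s; C = (9521·4.313 + 1040·82.60)/10560 = 12.02 mg/L.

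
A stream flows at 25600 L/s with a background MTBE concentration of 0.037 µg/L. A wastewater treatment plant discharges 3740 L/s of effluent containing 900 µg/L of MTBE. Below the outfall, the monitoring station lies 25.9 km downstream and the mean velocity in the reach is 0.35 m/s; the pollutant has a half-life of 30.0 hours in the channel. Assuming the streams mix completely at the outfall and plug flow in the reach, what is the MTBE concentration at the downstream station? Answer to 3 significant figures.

Conservation of mass: C = (25600·0.03700 + 3740·900.0) / 29340 = 3367000/29340 = 114.8 µg/L.
Travel time t = 25.9·1000 / 0.35 = 74000 s = 20.56 h.
Half-life 30.0 h → k = ln 2 / 30.0 = 0.02310 h⁻¹ = 0.5545 d⁻¹.
Decay over the reach: 114.8·exp(−kt) = 114.8·0.6219 = 71.37 µg/L.

71.4 µg/L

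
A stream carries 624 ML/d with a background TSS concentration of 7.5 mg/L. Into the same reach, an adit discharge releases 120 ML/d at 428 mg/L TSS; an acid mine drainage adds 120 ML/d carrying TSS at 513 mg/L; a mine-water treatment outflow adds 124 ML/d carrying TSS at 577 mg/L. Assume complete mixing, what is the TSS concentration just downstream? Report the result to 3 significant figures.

After mixing, C = (624.0·7.500 + 120.0·428.0 + 120.0·513.0 + 124.0·577.0) / 988.0 = 189100/988.0 = 191.4 mg/L.

191 mg/L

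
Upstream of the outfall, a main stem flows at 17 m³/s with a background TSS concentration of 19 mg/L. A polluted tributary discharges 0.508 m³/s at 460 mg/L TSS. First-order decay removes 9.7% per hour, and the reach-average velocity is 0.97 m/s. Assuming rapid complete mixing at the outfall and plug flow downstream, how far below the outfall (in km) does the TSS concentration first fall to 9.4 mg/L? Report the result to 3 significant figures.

Mixed concentration C = ΣQC/ΣQ = (17.00·19.00 + 0.5080·460.0) / 17.51 = 556.7/17.51 = 31.80 mg/L.
9.7%/h lost → k = −ln(1 − 0.097) = 0.1020 h⁻¹.
Set 31.80·exp(−k·t) = 9.4 → t = ln(31.80/9.4)/k = 43000 s = 11.94 h.
Distance = v·t = 0.97·43000 = 41710 m = 41.71 km.

41.7 km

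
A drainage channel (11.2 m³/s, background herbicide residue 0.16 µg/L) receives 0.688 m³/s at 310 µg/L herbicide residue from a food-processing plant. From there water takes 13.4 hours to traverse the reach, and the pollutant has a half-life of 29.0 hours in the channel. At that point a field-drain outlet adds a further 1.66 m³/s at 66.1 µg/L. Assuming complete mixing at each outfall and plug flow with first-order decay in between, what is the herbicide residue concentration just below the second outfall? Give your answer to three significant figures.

Mixed concentration C = ΣQC/ΣQ = (11.20·0.1600 + 0.6880·310.0) / 11.89 = 215.1/11.89 = 18.09 µg/L; combined flow 11.89 m³/s.
Half-life 29.0 h → k = ln 2 / 29.0 = 0.02390 h⁻¹ = 0.5736 d⁻¹.
First-order decay: C = 18.09·exp(−k·t) = 18.09·0.7259 = 13.13 µg/L.
At the second outfall, C = (11.89·13.13 + 1.660·66.10) / (11.89 + 1.660) = 19.62 µg/L.

19.6 µg/L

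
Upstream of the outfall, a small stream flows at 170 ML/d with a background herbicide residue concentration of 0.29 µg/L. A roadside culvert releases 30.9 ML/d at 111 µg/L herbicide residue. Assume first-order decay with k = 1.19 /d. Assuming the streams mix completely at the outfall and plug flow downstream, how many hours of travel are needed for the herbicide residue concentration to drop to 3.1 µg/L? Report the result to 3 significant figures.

34.7 h

Conservation of mass: C = (170.0·0.2900 + 30.90·111.0) / 200.9 = 3479/200.9 = 17.32 µg/L.
17.32·exp(−k·t) = 3.1 → t = ln(17.32/3.1)/k = 124900 s = 34.70 h.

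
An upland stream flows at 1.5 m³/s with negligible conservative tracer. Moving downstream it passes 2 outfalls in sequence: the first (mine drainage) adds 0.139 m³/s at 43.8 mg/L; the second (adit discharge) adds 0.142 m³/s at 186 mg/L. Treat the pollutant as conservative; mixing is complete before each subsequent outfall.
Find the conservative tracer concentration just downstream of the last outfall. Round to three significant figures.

After outfall 1: Q = 1.500 + 0.1390 = 1.639 m³/s; C = (1.500·0 + 0.1390·43.80)/1.639 = 3.715 mg/L.
After outfall 2: Q = 1.639 + 0.1420 = 1.781 m³/s; C = (1.639·3.715 + 0.1420·186.0)/1.781 = 18.25 mg/L.

18.2 mg/L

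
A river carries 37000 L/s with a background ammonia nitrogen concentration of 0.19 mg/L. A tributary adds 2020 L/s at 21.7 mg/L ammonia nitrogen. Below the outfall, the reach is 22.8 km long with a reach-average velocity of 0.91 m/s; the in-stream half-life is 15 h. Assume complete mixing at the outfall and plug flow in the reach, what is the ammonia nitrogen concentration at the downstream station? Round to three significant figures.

0.945 mg/L

Mixed concentration C = ΣQC/ΣQ = (37000·0.1900 + 2020·21.70) / 39020 = 50860/39020 = 1.304 mg/L.
Travel time t = 22.8·1000 / 0.91 = 25050 s = 6.960 h.
Half-life 15 h → k = ln 2 / 15 = 0.04621 h⁻¹ = 1.109 d⁻¹.
Decay over the reach: 1.304·exp(−kt) = 1.304·0.7250 = 0.9450 mg/L.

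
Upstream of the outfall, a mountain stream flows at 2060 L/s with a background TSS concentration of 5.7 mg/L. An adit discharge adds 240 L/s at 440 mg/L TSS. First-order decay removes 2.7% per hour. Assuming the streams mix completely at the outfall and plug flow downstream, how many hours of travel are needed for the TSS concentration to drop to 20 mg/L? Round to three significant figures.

Conservation of mass: C = (2060·5.700 + 240.0·440.0) / 2300 = 117300/2300 = 51.02 mg/L.
2.7%/h lost → k = −ln(1 − 0.027) = 0.02737 h⁻¹.
51.02·exp(−k·t) = 20 → t = ln(51.02/20)/k = 123200 s = 34.21 h.

34.2 h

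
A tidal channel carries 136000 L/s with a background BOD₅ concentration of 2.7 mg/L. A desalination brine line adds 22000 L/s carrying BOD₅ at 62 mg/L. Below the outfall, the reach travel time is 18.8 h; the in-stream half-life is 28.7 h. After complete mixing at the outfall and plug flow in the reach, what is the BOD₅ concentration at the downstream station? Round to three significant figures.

After mixing, C = (136000·2.700 + 22000·62.00) / 158000 = 1731000/158000 = 10.96 mg/L.
Half-life 28.7 h → k = ln 2 / 28.7 = 0.02415 h⁻¹ = 0.5796 d⁻¹.
Applying C = C₀e^(−kt): 10.96 × 0.6351 = 6.958 mg/L.

6.96 mg/L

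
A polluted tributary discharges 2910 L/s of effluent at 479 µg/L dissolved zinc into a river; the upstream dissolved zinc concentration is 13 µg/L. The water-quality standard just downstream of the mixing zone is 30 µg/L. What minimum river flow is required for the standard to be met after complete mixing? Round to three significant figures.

Set C_mix = 30: (Q·13.00 + 2910·479.0) / (Q + 2910) = 30
→ Q = 2910·(479.0 − 30)/(30 − 13.00) = 76860 L/s.

76900 L/s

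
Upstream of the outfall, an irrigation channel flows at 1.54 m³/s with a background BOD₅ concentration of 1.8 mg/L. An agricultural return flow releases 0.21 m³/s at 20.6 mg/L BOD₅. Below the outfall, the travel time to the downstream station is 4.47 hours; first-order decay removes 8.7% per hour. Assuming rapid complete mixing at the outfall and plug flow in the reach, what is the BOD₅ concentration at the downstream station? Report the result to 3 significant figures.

2.70 mg/L

After mixing, C = (1.540·1.800 + 0.2100·20.60) / 1.750 = 7.098/1.750 = 4.056 mg/L.
8.7%/h lost → k = −ln(1 − 0.087) = 0.09102 h⁻¹.
Decay over the reach: 4.056·exp(−kt) = 4.056·0.6657 = 2.700 mg/L.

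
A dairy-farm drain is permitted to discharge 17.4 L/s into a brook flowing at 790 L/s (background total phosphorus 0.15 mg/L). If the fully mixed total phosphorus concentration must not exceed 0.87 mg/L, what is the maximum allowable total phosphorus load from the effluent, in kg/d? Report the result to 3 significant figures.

50.5 kg/d

Mass balance at the limit: 790.0·0.1500 + 17.40·Cₑ = 807.4·0.87 → Cₑ = 33.56 mg/L.
17.40 L/s = 0.01740 m³/s. Load = 0.01740 m³/s × 33.56 g/m³ × 86 400 s/d = 50.45 kg/d.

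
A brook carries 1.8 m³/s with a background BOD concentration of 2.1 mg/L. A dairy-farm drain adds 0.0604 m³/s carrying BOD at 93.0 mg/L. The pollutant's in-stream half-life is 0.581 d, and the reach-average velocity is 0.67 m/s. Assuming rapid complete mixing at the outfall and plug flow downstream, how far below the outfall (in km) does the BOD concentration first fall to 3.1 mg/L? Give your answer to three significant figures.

After mixing, C = (1.800·2.100 + 0.06040·93.00) / 1.860 = 9.397/1.860 = 5.051 mg/L.
Half-life 0.581 d → k = ln 2 / 0.581 = 1.193 d⁻¹.
Set 5.051·exp(−k·t) = 3.1 → t = ln(5.051/3.1)/k = 35360 s = 9.821 h.
Distance = v·t = 0.67·35360 = 23690 m = 23.69 km.

23.7 km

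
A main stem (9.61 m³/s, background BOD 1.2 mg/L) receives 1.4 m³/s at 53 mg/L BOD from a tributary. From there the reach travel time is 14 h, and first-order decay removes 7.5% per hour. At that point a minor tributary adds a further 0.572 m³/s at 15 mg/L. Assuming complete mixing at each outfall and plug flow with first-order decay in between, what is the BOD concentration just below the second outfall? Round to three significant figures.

After mixing, C = (9.610·1.200 + 1.400·53.00) / 11.01 = 85.73/11.01 = 7.787 mg/L; combined flow 11.01 m³/s.
7.5%/h lost → k = −ln(1 − 0.075) = 0.07796 h⁻¹.
Decay over the reach: 7.787·exp(−kt) = 7.787·0.3357 = 2.614 mg/L.
Second outfall: C = (11.01·2.614 + 0.5720·15.00)/11.58 = 3.226 mg/L.

3.23 mg/L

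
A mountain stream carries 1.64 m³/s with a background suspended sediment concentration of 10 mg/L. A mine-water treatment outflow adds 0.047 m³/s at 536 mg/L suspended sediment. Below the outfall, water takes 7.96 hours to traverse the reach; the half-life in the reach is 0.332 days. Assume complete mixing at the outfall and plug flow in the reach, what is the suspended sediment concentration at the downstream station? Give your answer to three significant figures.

12.3 mg/L

Mass balance: C = (1.640·10.00 + 0.04700·536.0) / 1.687 = 41.59/1.687 = 24.65 mg/L.
Half-life 0.332 d → k = ln 2 / 0.332 = 2.088 d⁻¹.
First-order decay: C = 24.65·exp(−k·t) = 24.65·0.5003 = 12.34 mg/L.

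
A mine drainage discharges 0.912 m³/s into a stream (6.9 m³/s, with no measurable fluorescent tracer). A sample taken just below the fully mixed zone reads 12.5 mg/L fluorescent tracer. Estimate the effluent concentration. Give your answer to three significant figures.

Mass balance: 6.900·0 + 0.9120·Cₑ = 7.812·12.50
→ Cₑ = (7.812·12.50 − 6.900·0) / 0.9120 = 107.1 mg/L.

107 mg/L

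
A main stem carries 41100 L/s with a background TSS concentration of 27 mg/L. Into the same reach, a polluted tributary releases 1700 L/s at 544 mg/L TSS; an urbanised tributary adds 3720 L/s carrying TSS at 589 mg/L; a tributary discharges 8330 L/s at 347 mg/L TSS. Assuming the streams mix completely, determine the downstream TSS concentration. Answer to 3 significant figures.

130 mg/L

After mixing, C = (41100·27.00 + 1700·544.0 + 3720·589.0 + 8330·347.0) / 54850 = 7116000/54850 = 129.7 mg/L.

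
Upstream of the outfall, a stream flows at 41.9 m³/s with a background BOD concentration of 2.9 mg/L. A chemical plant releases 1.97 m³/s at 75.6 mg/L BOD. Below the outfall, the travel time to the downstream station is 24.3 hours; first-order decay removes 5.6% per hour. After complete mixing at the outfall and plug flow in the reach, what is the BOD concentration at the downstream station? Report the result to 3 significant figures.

1.52 mg/L

Mixed concentration C = ΣQC/ΣQ = (41.90·2.900 + 1.970·75.60) / 43.87 = 270.4/43.87 = 6.165 mg/L.
5.6%/h lost → k = −ln(1 − 0.056) = 0.05763 h⁻¹.
Applying C = C₀e^(−kt): 6.165 × 0.2465 = 1.520 mg/L.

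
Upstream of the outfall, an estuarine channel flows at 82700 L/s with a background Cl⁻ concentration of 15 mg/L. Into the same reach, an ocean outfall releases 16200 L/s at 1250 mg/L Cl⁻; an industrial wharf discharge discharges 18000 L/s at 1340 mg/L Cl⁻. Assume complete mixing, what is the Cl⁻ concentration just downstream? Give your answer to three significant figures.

390 mg/L

Mixed concentration C = ΣQC/ΣQ = (82700·15.00 + 16200·1250 + 18000·1340) / 116900 = 45610000/116900 = 390.2 mg/L.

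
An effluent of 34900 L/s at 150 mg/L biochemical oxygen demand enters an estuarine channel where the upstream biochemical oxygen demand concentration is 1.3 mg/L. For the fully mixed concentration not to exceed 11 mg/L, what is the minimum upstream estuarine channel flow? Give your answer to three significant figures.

Set C_mix = 11: (Q·1.300 + 34900·150.0) / (Q + 34900) = 11
→ Q = 34900·(150.0 − 11)/(11 − 1.300) = 500100 L/s.

500000 L/s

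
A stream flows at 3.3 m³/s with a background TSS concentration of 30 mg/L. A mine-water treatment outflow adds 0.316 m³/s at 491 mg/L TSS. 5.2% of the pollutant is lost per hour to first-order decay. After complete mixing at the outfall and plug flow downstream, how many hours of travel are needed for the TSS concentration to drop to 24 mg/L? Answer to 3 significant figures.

Flow-weighted average: C = (3.300·30.00 + 0.3160·491.0) / 3.616 = 254.2/3.616 = 70.29 mg/L.
5.2%/h lost → k = −ln(1 − 0.052) = 0.05340 h⁻¹.
70.29·exp(−k·t) = 24 → t = ln(70.29/24)/k = 72440 s = 20.12 h.

20.1 h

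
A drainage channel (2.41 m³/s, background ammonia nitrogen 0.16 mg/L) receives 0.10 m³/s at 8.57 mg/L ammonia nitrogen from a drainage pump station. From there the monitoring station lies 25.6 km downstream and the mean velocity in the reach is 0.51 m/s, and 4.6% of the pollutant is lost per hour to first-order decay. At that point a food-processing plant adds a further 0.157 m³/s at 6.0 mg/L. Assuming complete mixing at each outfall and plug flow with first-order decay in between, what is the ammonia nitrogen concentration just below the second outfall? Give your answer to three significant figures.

0.595 mg/L

Flow-weighted average: C = (2.410·0.1600 + 0.1000·8.570) / 2.510 = 1.243/2.510 = 0.4951 mg/L; combined flow 2.510 m³/s.
Travel time t = 25.6·1000 / 0.51 = 50200 s = 13.94 h.
4.6%/h lost → k = −ln(1 − 0.046) = 0.04709 h⁻¹.
Decay over the reach: 0.4951·exp(−kt) = 0.4951·0.5186 = 0.2567 mg/L.
Second outfall: C = (2.510·0.2567 + 0.1570·6.000)/2.667 = 0.5948 mg/L.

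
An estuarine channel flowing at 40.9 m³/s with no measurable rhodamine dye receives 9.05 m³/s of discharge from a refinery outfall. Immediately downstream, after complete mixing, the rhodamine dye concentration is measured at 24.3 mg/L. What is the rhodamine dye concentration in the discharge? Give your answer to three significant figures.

134 mg/L

Mass balance: 40.90·0 + 9.050·Cₑ = 49.95·24.30
→ Cₑ = (49.95·24.30 − 40.90·0) / 9.050 = 134.1 mg/L.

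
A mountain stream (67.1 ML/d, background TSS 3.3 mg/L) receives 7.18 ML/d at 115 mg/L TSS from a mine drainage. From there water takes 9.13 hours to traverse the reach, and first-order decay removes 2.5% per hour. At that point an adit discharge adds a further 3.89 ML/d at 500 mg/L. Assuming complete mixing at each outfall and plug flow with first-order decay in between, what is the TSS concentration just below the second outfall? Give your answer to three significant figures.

35.5 mg/L

Mass balance: C = (67.10·3.300 + 7.180·115.0) / 74.28 = 1047/74.28 = 14.10 mg/L; combined flow 74.28 ML/d.
2.5%/h lost → k = −ln(1 − 0.025) = 0.02532 h⁻¹.
First-order decay: C = 14.10·exp(−k·t) = 14.10·0.7936 = 11.19 mg/L.
Second outfall: C = (74.28·11.19 + 3.890·500.0)/78.17 = 35.51 mg/L.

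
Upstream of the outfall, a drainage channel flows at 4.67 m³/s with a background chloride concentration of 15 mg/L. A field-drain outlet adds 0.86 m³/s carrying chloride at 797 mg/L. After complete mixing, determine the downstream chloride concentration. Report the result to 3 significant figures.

Mixed concentration C = ΣQC/ΣQ = (4.670·15.00 + 0.8600·797.0) / 5.530 = 755.5/5.530 = 136.6 mg/L.

137 mg/L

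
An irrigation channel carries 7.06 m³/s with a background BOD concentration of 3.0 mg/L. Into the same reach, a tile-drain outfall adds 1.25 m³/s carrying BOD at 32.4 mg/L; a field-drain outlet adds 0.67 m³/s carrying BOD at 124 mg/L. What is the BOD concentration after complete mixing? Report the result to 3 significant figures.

16.1 mg/L

Mixed concentration C = ΣQC/ΣQ = (7.060·3.000 + 1.250·32.40 + 0.6700·124.0) / 8.980 = 144.8/8.980 = 16.12 mg/L.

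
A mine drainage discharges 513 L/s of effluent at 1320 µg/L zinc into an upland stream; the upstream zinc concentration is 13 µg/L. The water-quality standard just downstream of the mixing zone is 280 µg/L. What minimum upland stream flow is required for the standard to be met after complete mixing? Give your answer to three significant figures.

2000 L/s

Set C_mix = 280: (Q·13.00 + 513.0·1320) / (Q + 513.0) = 280
→ Q = 513.0·(1320 − 280)/(280 − 13.00) = 1998 L/s.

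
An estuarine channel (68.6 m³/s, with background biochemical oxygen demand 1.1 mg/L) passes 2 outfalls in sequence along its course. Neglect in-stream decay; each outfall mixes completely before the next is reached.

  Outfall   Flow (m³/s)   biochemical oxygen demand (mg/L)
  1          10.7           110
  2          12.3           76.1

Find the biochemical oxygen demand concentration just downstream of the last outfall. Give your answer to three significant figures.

Below outfall 1: Q → 79.30 m³/s, C = (68.60·1.100 + 10.70·110.0)/79.30 = 15.79 mg/L.
Below outfall 2: Q → 91.60 m³/s, C = (79.30·15.79 + 12.30·76.10)/91.60 = 23.89 mg/L.

23.9 mg/L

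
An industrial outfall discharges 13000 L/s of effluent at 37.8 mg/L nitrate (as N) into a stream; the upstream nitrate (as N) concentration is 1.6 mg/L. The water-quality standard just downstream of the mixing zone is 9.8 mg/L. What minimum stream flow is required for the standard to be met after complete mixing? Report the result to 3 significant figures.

44400 L/s

Set C_mix = 9.8: (Q·1.600 + 13000·37.80) / (Q + 13000) = 9.8
→ Q = 13000·(37.80 − 9.8)/(9.8 − 1.600) = 44390 L/s.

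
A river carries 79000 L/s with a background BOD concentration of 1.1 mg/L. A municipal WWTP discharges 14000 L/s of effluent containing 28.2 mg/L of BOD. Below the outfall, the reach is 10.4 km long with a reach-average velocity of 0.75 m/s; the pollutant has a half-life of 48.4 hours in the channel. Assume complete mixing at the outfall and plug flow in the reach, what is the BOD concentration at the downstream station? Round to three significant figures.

After mixing, C = (79000·1.100 + 14000·28.20) / 93000 = 481700/93000 = 5.180 mg/L.
Travel time t = 10.4·1000 / 0.75 = 13870 s = 3.852 h.
Half-life 48.4 h → k = ln 2 / 48.4 = 0.01432 h⁻¹ = 0.3437 d⁻¹.
First-order decay: C = 5.180·exp(−k·t) = 5.180·0.9463 = 4.902 mg/L.

4.90 mg/L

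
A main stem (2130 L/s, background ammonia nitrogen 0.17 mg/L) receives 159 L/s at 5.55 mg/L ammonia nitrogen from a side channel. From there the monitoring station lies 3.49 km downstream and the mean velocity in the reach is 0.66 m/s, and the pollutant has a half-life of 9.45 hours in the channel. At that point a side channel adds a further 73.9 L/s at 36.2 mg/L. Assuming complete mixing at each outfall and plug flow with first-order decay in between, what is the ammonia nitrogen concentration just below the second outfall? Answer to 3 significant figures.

After mixing, C = (2130·0.1700 + 159.0·5.550) / 2289 = 1245/2289 = 0.5437 mg/L; combined flow 2289 L/s.
Travel time t = 3.49·1000 / 0.66 = 5288 s = 1.469 h.
Half-life 9.45 h → k = ln 2 / 9.45 = 0.07335 h⁻¹ = 1.760 d⁻¹.
Applying C = C₀e^(−kt): 0.5437 × 0.8979 = 0.4882 mg/L.
Second outfall: C = (2289·0.4882 + 73.90·36.20)/2363 = 1.605 mg/L.

1.61 mg/L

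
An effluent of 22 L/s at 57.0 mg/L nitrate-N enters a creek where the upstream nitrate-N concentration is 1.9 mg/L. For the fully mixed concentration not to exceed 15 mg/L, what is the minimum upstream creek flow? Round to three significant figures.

Set C_mix = 15: (Q·1.900 + 22.00·57.00) / (Q + 22.00) = 15
→ Q = 22.00·(57.00 − 15)/(15 − 1.900) = 70.53 L/s.

70.5 L/s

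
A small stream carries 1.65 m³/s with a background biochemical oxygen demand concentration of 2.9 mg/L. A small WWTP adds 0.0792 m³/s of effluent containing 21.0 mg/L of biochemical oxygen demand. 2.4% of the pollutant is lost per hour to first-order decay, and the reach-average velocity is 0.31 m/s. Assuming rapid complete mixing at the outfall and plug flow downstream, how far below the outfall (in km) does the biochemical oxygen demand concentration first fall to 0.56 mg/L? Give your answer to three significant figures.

87.1 km

Mass balance: C = (1.650·2.900 + 0.07920·21.00) / 1.729 = 6.448/1.729 = 3.729 mg/L.
2.4%/h lost → k = −ln(1 − 0.024) = 0.02429 h⁻¹.
Set 3.729·exp(−k·t) = 0.56 → t = ln(3.729/0.56)/k = 281000 s = 78.05 h.
Distance = v·t = 0.31·281000 = 87100 m = 87.10 km.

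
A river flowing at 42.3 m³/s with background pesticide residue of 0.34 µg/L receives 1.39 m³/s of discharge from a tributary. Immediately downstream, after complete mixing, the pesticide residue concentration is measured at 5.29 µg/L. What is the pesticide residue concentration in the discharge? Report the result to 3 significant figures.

156 µg/L

Mass balance: 42.30·0.3400 + 1.390·Cₑ = 43.69·5.290
→ Cₑ = (43.69·5.290 − 42.30·0.3400) / 1.390 = 155.9 µg/L.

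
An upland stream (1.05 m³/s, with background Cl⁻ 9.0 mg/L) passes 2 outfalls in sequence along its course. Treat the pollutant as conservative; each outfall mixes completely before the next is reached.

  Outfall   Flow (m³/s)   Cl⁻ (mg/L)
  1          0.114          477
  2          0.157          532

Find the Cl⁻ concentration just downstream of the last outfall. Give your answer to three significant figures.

Outfall 1: combined Q = 1.164 m³/s; C = (1.050·9.000 + 0.1140·477.0)/1.164 = 54.84 mg/L.
Outfall 2: combined Q = 1.321 m³/s; C = (1.164·54.84 + 0.1570·532.0)/1.321 = 111.5 mg/L.

112 mg/L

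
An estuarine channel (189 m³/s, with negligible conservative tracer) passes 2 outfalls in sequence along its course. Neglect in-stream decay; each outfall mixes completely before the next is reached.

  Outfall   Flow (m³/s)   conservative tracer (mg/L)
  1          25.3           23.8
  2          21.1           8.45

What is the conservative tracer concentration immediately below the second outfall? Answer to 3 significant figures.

Outfall 1: combined Q = 214.3 m³/s; C = (189.0·0 + 25.30·23.80)/214.3 = 2.810 mg/L.
Outfall 2: combined Q = 235.4 m³/s; C = (214.3·2.810 + 21.10·8.450)/235.4 = 3.315 mg/L.

3.32 mg/L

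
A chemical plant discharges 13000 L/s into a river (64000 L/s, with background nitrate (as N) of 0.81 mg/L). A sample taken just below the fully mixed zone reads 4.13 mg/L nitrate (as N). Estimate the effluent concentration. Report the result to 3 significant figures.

Mass balance: 64000·0.8100 + 13000·Cₑ = 77000·4.130
→ Cₑ = (77000·4.130 − 64000·0.8100) / 13000 = 20.47 mg/L.

20.5 mg/L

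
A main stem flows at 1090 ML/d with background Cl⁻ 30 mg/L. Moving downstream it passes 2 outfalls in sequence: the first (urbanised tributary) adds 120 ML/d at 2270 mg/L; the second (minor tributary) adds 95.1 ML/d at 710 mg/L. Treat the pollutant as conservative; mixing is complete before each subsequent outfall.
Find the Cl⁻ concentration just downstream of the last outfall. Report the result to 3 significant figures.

286 mg/L

Outfall 1: combined Q = 1210 ML/d; C = (1090·30.00 + 120.0·2270)/1210 = 252.1 mg/L.
Outfall 2: combined Q = 1305 ML/d; C = (1210·252.1 + 95.10·710.0)/1305 = 285.5 mg/L.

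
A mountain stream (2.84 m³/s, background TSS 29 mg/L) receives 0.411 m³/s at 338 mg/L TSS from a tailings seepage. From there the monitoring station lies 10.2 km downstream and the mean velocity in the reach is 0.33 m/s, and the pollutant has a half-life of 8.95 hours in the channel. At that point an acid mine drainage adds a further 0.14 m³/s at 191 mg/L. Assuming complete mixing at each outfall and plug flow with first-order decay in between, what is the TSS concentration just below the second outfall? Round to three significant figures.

Conservation of mass: C = (2.840·29.00 + 0.4110·338.0) / 3.251 = 221.3/3.251 = 68.06 mg/L; combined flow 3.251 m³/s.
Travel time t = 10.2·1000 / 0.33 = 30910 s = 8.586 h.
Half-life 8.95 h → k = ln 2 / 8.95 = 0.07745 h⁻¹ = 1.859 d⁻¹.
First-order decay: C = 68.06·exp(−k·t) = 68.06·0.5143 = 35.01 mg/L.
At the second outfall, C = (3.251·35.01 + 0.1400·191.0) / (3.251 + 0.1400) = 41.45 mg/L.

41.4 mg/L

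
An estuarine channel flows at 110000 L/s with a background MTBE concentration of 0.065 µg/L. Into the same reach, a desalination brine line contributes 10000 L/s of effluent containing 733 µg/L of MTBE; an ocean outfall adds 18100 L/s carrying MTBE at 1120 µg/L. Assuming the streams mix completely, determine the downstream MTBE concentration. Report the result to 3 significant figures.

200 µg/L

Mixed concentration C = ΣQC/ΣQ = (110000·0.06500 + 10000·733.0 + 18100·1120) / 138100 = 27610000/138100 = 199.9 µg/L.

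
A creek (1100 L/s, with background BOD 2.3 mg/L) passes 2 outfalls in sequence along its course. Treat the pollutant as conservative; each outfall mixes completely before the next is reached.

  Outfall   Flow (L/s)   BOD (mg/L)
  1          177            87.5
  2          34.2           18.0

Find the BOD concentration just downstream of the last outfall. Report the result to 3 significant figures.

14.2 mg/L

Outfall 1: combined Q = 1277 L/s; C = (1100·2.300 + 177.0·87.50)/1277 = 14.11 mg/L.
Outfall 2: combined Q = 1311 L/s; C = (1277·14.11 + 34.20·18.00)/1311 = 14.21 mg/L.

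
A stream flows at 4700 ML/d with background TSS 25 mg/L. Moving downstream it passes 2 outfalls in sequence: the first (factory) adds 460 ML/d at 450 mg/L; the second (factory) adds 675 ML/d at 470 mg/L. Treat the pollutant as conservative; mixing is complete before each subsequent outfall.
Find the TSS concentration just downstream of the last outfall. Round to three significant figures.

110 mg/L

Outfall 1: combined Q = 5160 ML/d; C = (4700·25.00 + 460.0·450.0)/5160 = 62.89 mg/L.
Outfall 2: combined Q = 5835 ML/d; C = (5160·62.89 + 675.0·470.0)/5835 = 110.0 mg/L.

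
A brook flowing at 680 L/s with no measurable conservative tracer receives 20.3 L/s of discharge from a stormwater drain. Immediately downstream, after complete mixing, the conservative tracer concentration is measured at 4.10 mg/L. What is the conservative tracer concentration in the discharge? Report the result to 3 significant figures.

Mass balance: 680.0·0 + 20.30·Cₑ = 700.3·4.100
→ Cₑ = (700.3·4.100 − 680.0·0) / 20.30 = 141.4 mg/L.

141 mg/L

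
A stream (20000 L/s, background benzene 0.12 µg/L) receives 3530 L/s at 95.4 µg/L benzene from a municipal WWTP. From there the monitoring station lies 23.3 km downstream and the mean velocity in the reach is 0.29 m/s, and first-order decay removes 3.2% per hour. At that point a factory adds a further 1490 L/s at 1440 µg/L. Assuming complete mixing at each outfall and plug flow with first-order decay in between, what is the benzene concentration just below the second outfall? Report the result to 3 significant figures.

Flow-weighted average: C = (20000·0.1200 + 3530·95.40) / 23530 = 339200/23530 = 14.41 µg/L; combined flow 23530 L/s.
Travel time t = 23.3·1000 / 0.29 = 80340 s = 22.32 h.
3.2%/h lost → k = −ln(1 − 0.032) = 0.03252 h⁻¹.
Decay over the reach: 14.41·exp(−kt) = 14.41·0.4839 = 6.975 µg/L.
At the second outfall, C = (23530·6.975 + 1490·1440) / (23530 + 1490) = 92.32 µg/L.

92.3 µg/L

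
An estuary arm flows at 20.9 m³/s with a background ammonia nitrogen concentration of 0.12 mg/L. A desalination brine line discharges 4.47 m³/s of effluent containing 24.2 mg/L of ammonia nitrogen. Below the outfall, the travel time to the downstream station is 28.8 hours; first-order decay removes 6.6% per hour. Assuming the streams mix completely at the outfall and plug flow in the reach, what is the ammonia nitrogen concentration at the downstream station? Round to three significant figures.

0.611 mg/L

Flow-weighted average: C = (20.90·0.1200 + 4.470·24.20) / 25.37 = 110.7/25.37 = 4.363 mg/L.
6.6%/h lost → k = −ln(1 − 0.066) = 0.06828 h⁻¹.
Decay over the reach: 4.363·exp(−kt) = 4.363·0.1400 = 0.6106 mg/L.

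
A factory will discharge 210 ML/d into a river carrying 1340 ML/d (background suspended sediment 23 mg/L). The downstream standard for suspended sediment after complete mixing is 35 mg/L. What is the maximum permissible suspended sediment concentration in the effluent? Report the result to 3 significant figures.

At the limit, (Qr·Cr + Qe·Cₑ)/(Qr + Qe) = 35:
Cₑ = (1550·35 − 1340·23.00) / 210.0 = 111.6 mg/L.

112 mg/L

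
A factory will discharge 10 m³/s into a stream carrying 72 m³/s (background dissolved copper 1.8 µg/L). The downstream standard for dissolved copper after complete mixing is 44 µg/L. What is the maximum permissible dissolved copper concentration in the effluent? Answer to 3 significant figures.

348 µg/L

At the limit, (Qr·Cr + Qe·Cₑ)/(Qr + Qe) = 44:
Cₑ = (82.00·44 − 72.00·1.800) / 10.00 = 347.8 µg/L.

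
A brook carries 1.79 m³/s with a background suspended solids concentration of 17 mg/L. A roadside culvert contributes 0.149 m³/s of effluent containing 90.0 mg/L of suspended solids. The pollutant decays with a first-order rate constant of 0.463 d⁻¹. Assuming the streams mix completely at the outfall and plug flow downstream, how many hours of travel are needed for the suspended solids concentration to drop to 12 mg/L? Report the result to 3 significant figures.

Mixed concentration C = ΣQC/ΣQ = (1.790·17.00 + 0.1490·90.00) / 1.939 = 43.84/1.939 = 22.61 mg/L.
22.61·exp(−k·t) = 12 → t = ln(22.61/12)/k = 118200 s = 32.84 h.

32.8 h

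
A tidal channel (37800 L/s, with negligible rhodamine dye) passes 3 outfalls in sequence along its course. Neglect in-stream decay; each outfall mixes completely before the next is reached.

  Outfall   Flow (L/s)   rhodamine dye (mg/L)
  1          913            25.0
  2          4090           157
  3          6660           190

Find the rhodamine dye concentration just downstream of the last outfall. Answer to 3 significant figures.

39.0 mg/L

Outfall 1: combined Q = 38710 L/s; C = (37800·0 + 913.0·25.00)/38710 = 0.5896 mg/L.
Outfall 2: combined Q = 42800 L/s; C = (38710·0.5896 + 4090·157.0)/42800 = 15.54 mg/L.
Outfall 3: combined Q = 49460 L/s; C = (42800·15.54 + 6660·190.0)/49460 = 39.03 mg/L.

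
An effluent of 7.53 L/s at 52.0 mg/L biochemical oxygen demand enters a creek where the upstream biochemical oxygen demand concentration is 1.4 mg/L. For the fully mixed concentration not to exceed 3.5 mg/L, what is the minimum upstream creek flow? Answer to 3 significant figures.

174 L/s

Set C_mix = 3.5: (Q·1.400 + 7.530·52.00) / (Q + 7.530) = 3.5
→ Q = 7.530·(52.00 − 3.5)/(3.5 − 1.400) = 173.9 L/s.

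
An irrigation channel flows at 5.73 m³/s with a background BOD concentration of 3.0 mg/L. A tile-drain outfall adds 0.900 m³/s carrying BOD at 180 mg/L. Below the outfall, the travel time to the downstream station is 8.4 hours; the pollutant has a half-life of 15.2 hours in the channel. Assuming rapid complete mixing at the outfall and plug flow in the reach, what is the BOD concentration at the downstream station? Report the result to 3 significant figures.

After mixing, C = (5.730·3.000 + 0.9000·180.0) / 6.630 = 179.2/6.630 = 27.03 mg/L.
Half-life 15.2 h → k = ln 2 / 15.2 = 0.04560 h⁻¹ = 1.094 d⁻¹.
Decay over the reach: 27.03·exp(−kt) = 27.03·0.6818 = 18.43 mg/L.

18.4 mg/L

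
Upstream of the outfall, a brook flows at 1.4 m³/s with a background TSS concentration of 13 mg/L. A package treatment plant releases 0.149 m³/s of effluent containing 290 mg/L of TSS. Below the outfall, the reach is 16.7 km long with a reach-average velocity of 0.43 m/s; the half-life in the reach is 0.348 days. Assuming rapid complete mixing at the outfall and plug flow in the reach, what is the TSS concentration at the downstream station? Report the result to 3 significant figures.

16.2 mg/L

Conservation of mass: C = (1.400·13.00 + 0.1490·290.0) / 1.549 = 61.41/1.549 = 39.64 mg/L.
Travel time t = 16.7·1000 / 0.43 = 38840 s = 10.79 h.
Half-life 0.348 d → k = ln 2 / 0.348 = 1.992 d⁻¹.
After decay, C = 39.64 × e^(−kt) = 39.64 × 0.4085 = 16.19 mg/L.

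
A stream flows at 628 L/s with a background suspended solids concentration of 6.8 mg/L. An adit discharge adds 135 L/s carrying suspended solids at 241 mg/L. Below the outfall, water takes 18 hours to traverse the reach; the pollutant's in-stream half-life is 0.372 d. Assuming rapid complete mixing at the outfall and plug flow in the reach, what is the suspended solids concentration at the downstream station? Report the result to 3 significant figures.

11.9 mg/L

Conservation of mass: C = (628.0·6.800 + 135.0·241.0) / 763.0 = 36810/763.0 = 48.24 mg/L.
Half-life 0.372 d → k = ln 2 / 0.372 = 1.863 d⁻¹.
After decay, C = 48.24 × e^(−kt) = 48.24 × 0.2472 = 11.93 mg/L.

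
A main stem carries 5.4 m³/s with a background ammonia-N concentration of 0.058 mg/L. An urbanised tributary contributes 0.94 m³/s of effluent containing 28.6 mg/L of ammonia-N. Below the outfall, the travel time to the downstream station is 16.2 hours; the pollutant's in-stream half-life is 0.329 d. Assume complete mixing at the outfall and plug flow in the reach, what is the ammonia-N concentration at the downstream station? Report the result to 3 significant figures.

1.03 mg/L

Mass balance: C = (5.400·0.05800 + 0.9400·28.60) / 6.340 = 27.20/6.340 = 4.290 mg/L.
Half-life 0.329 d → k = ln 2 / 0.329 = 2.107 d⁻¹.
After decay, C = 4.290 × e^(−kt) = 4.290 × 0.2412 = 1.035 mg/L.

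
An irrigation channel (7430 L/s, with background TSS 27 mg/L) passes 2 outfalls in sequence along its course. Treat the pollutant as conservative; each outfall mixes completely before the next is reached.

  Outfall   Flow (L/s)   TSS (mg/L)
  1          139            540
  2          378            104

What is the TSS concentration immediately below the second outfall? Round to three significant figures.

Outfall 1: combined Q = 7569 L/s; C = (7430·27.00 + 139.0·540.0)/7569 = 36.42 mg/L.
Outfall 2: combined Q = 7947 L/s; C = (7569·36.42 + 378.0·104.0)/7947 = 39.64 mg/L.

39.6 mg/L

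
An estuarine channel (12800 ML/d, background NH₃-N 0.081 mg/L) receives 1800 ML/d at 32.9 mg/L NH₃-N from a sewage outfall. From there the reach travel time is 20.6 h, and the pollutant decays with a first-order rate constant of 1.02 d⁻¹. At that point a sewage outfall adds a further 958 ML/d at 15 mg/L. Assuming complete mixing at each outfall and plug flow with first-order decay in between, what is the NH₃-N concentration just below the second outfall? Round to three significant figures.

2.54 mg/L

Flow-weighted average: C = (12800·0.08100 + 1800·32.90) / 14600 = 60260/14600 = 4.127 mg/L; combined flow 14600 ML/d.
First-order decay: C = 4.127·exp(−k·t) = 4.127·0.4167 = 1.720 mg/L.
Second outfall: C = (14600·1.720 + 958.0·15.00)/15560 = 2.537 mg/L.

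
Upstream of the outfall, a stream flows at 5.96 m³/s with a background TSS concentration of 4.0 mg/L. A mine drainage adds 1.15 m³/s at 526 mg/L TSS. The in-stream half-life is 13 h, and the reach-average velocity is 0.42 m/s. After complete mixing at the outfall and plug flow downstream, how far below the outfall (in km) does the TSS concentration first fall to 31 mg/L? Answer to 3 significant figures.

After mixing, C = (5.960·4.000 + 1.150·526.0) / 7.110 = 628.7/7.110 = 88.43 mg/L.
Half-life 13 h → k = ln 2 / 13 = 0.05332 h⁻¹ = 1.280 d⁻¹.
Set 88.43·exp(−k·t) = 31 → t = ln(88.43/31)/k = 70770 s = 19.66 h.
Distance = v·t = 0.42·70770 = 29730 m = 29.73 km.

29.7 km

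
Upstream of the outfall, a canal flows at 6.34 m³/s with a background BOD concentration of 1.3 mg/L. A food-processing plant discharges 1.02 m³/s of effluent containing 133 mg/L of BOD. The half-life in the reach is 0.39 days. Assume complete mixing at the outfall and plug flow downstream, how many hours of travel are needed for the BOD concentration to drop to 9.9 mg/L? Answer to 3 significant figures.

9.19 h

Conservation of mass: C = (6.340·1.300 + 1.020·133.0) / 7.360 = 143.9/7.360 = 19.55 mg/L.
Half-life 0.39 d → k = ln 2 / 0.39 = 1.777 d⁻¹.
19.55·exp(−k·t) = 9.9 → t = ln(19.55/9.9)/k = 33080 s = 9.190 h.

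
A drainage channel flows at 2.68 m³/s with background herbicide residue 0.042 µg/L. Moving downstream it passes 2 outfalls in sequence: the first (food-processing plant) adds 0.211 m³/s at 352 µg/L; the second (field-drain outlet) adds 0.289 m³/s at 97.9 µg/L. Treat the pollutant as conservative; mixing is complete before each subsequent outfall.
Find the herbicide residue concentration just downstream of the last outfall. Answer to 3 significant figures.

Below outfall 1: Q → 2.891 m³/s, C = (2.680·0.04200 + 0.2110·352.0)/2.891 = 25.73 µg/L.
Below outfall 2: Q → 3.180 m³/s, C = (2.891·25.73 + 0.2890·97.90)/3.180 = 32.29 µg/L.

32.3 µg/L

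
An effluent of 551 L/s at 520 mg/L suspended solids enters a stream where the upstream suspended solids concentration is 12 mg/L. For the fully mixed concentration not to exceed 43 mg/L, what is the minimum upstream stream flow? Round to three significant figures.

8480 L/s

Set C_mix = 43: (Q·12.00 + 551.0·520.0) / (Q + 551.0) = 43
→ Q = 551.0·(520.0 − 43)/(43 − 12.00) = 8478 L/s.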